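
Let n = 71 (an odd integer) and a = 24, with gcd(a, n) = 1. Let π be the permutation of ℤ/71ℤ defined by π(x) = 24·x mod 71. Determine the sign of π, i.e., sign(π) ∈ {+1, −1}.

+1

Start at x=4: 4 → 25 → 32 → 58 → 43 → 38 → 60 → … (one orbit).
Cycle type of π: 35×2 + 1; total 3 cycles.
sign(π) = (−1)^{n − #cycles} = (−1)^{71−3} = (−1)^68 = +1.
Via Zolotarev, sign(π_{24}) = (24|71) = +1.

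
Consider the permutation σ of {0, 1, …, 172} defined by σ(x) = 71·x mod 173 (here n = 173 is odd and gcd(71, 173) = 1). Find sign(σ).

-1

Start at x=72: 72 → 95 → 171 → 31 → 125 → 52 → 59 → … (one orbit).
Decompose π into cycles: lengths [172, 1] (2 cycles, including the fixed point 0).
2 cycles on 173: each ℓ→(−1)^(ℓ−1), product (−1)^171 = -1.
(71|173)_J = -1 (Zolotarev's lemma cross-check).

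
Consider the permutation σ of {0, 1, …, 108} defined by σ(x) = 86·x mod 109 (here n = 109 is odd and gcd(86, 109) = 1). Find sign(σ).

-1

Trace 66: π^k(66) = [66, 8, 34, 90, 1, 86, 93] for k=0..6.
Cycle lengths of π_86 on ℤ/109ℤ: [36, 36, 36, 1]; 4 cycles in total.
Σ(ℓ_i−1) = 109−4 = 105; sign = (−1)^105 = -1.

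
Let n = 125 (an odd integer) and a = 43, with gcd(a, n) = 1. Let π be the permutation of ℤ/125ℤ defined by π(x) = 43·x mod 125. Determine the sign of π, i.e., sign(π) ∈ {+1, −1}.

-1

Start at x=51: 51 → 68 → 49 → 107 → 101 → 93 → 124 → … (one orbit).
Decompose π into cycles: lengths [20, 20, 20, 20, 20, 4, 4, 4, 4, 4, 4, 1] (12 cycles, including the fixed point 0).
n − c = 125 − 12 = 113; sign = (−1)^113 = -1.
Check: (43/125) = -1 by Zolotarev.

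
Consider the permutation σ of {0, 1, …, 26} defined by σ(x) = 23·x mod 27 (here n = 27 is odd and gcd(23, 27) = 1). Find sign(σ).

-1

Trace 25: π^k(25) = [25, 8, 22, 20, 1, 23, 16] for k=0..6.
Decompose π into cycles: lengths [18, 6, 2, 1] (4 cycles, including the fixed point 0).
4 cycles on 27: each ℓ→(−1)^(ℓ−1), product (−1)^23 = -1.
Via Zolotarev, sign(π_{23}) = (23|27) = -1.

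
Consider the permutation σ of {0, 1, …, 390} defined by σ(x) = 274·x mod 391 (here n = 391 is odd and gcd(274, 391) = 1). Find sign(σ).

-1

Orbit of 168 under x↦274x: [168, 285, 281, 358, 342, 259, 195]… (length divides ord_391(274)).
Cycle lengths of π_274 on ℤ/391ℤ: [88, 88, 88, 88, 22, 8, 8, 1]; 8 cycles in total.
n − c = 391 − 8 = 383; sign = (−1)^383 = -1.
Zolotarev: (274|391) = -1, matching the cycle-count sign.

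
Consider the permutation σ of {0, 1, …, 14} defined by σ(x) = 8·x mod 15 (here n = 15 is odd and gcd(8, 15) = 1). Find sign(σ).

+1

Trace 1: π^k(1) = [1, 8, 4, 2] for k=0..3.
Cycle lengths of π_8 on ℤ/15ℤ: [4, 4, 4, 2, 1]; 5 cycles in total.
Σ(ℓ_i−1) = 15−5 = 10; sign = (−1)^10 = +1.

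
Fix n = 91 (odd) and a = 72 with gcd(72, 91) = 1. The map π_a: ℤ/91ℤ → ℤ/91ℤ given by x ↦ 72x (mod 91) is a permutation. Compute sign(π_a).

Orbit of 1 under x↦72x: [1, 72, 88, 57, 9, 11, 64]… (length divides ord_91(72)).
Decompose π into cycles: lengths [12, 12, 12, 12, 12, 12, 12, 3, 3, 1] (10 cycles, including the fixed point 0).
n − c = 91 − 10 = 81; sign = (−1)^81 = -1.
Check: (72/91) = -1 by Zolotarev.

-1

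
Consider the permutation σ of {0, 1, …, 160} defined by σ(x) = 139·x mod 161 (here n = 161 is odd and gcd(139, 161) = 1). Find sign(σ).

Orbit of 1 under x↦139x: [1, 139]… (length divides ord_161(139)).
π_139 has 92 disjoint cycles with lengths [2, 2, 2, 2, 2, 2, 2, 2, 2, 2, 2, 2, 2, 2, 2, 2, 2, 2, 2, 2, 2, 2, 2, 2, 2, 2, 2, 2, 2, 2, 2, 2, 2, 2, 2, 2, 2, 2, 2, 2, 2, 2, 2, 2, 2, 2, 2, 2, 2, 2, 2, 2, 2, 2, 2, 2, 2, 2, 2, 2, 2, 2, 2, 2, 2, 2, 2, 2, 2, 1, 1, 1, 1, 1, 1, 1, 1, 1, 1, 1, 1, 1, 1, 1, 1, 1, 1, 1, 1, 1, 1, 1] on {0,…,160}.
Σ(ℓ_i−1) = 161−92 = 69; sign = (−1)^69 = -1.

-1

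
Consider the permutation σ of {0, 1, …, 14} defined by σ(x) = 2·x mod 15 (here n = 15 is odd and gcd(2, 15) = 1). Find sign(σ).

+1

Trace 1: π^k(1) = [1, 2, 4, 8] for k=0..3.
π_2 has 5 disjoint cycles with lengths [4, 4, 4, 2, 1] on {0,…,14}.
5 cycles on 15: each ℓ→(−1)^(ℓ−1), product (−1)^10 = +1.
Via Zolotarev, sign(π_{2}) = (2|15) = +1.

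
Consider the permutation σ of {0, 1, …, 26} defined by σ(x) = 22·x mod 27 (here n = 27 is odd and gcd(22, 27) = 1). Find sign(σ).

Start at x=1: 1 → 22 → 25 → 10 → 4 → 7 → 19 → … (one orbit).
Cycle lengths of π_22 on ℤ/27ℤ: [9, 9, 3, 3, 1, 1, 1]; 7 cycles in total.
27 − 7 = 20 transpositions; sign(π) = (−1)^20 = +1.

+1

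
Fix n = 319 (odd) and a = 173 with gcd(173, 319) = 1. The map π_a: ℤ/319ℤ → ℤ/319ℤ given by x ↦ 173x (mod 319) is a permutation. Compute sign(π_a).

-1

Trace 146: π^k(146) = [146, 57, 291, 260, 1, 173, 262] for k=0..6.
44 cycles of lengths [10, 10, 10, 10, 10, 10, 10, 10, 10, 10, 10, 10, 10, 10, 10, 10, 10, 10, 10, 10, 10, 10, 10, 10, 10, 10, 10, 10, 10, 2, 2, 2, 2, 2, 2, 2, 2, 2, 2, 2, 2, 2, 2, 1].
n − c = 319 − 44 = 275; sign = (−1)^275 = -1.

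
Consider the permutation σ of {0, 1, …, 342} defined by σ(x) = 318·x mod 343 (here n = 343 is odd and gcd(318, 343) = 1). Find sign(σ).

-1

Trace 101: π^k(101) = [101, 219, 13, 18, 236, 274, 10] for k=0..6.
Cycle type of π: 294 + 42 + 6 + 1; total 4 cycles.
Σ(ℓ_i−1) = 343−4 = 339; sign = (−1)^339 = -1.
Via Zolotarev, sign(π_{318}) = (318|343) = -1.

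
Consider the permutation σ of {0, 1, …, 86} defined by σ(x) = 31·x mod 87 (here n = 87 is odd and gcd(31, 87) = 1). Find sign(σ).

-1

Trace 37: π^k(37) = [37, 16, 61, 64, 70, 82, 19] for k=0..6.
The orbit structure of x ↦ 31x mod 87: 6 orbits of sizes [28, 28, 28, 1, 1, 1].
With 6 cycles on 87 points, sign = (−1)^{87−6} = -1.
(31|87)_J = -1 (Zolotarev's lemma cross-check).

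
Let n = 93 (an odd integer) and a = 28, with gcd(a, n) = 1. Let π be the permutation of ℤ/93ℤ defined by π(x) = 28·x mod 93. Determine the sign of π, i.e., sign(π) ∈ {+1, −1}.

Orbit of 4 under x↦28x: [4, 19, 67, 16, 76, 82, 64]… (length divides ord_93(28)).
Cycle type of π: 15×6 + 1×3; total 9 cycles.
With 9 cycles on 93 points, sign = (−1)^{93−9} = +1.

+1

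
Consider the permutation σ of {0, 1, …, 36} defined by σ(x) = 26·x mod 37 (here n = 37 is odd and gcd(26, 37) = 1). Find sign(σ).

+1

Start at x=10: 10 → 1 → 26 → 10 (one orbit).
13 cycles of lengths [3, 3, 3, 3, 3, 3, 3, 3, 3, 3, 3, 3, 1].
13 cycles on 37: each ℓ→(−1)^(ℓ−1), product (−1)^24 = +1.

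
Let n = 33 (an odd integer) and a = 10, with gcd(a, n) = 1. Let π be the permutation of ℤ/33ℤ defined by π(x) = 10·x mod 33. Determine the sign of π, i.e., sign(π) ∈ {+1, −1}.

-1

Start at x=10: 10 → 1 → 10 (one orbit).
Cycle lengths of π_10 on ℤ/33ℤ: [2, 2, 2, 2, 2, 2, 2, 2, 2, 2, 2, 2, 2, 2, 2, 1, 1, 1]; 18 cycles in total.
18 cycles on 33: each ℓ→(−1)^(ℓ−1), product (−1)^15 = -1.
The Jacobi symbol (10|33) = -1 (Zolotarev) agrees.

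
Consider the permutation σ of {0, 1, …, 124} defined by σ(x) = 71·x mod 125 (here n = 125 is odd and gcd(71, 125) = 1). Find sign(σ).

+1

Orbit of 121 under x↦71x: [121, 91, 86, 106, 26, 96, 66]… (length divides ord_125(71)).
13 cycles of lengths [25, 25, 25, 25, 5, 5, 5, 5, 1, 1, 1, 1, 1].
125 − 13 = 112 transpositions; sign(π) = (−1)^112 = +1.
Via Zolotarev, sign(π_{71}) = (71|125) = +1.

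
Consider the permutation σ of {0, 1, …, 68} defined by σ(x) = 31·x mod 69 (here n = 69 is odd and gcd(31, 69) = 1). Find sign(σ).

+1

Trace 55: π^k(55) = [55, 49, 1, 31, 64, 52, 25] for k=0..6.
Decompose π into cycles: lengths [11, 11, 11, 11, 11, 11, 1, 1, 1] (9 cycles, including the fixed point 0).
With 9 cycles on 69 points, sign = (−1)^{69−9} = +1.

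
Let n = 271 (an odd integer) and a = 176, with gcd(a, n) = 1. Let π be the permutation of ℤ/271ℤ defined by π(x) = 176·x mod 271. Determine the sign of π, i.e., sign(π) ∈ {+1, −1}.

+1

Start at x=256: 256 → 70 → 125 → 49 → 223 → 224 → 129 → … (one orbit).
3 cycles of lengths [135, 135, 1].
sign(π) = (−1)^{n − #cycles} = (−1)^{271−3} = (−1)^268 = +1.
Check: (176/271) = +1 by Zolotarev.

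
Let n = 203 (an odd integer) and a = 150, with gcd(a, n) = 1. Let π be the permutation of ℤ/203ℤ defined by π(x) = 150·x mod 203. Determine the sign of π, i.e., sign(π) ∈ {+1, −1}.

Trace 141: π^k(141) = [141, 38, 16, 167, 81, 173, 169] for k=0..6.
Decompose π into cycles: lengths [42, 42, 42, 42, 14, 14, 6, 1] (8 cycles, including the fixed point 0).
n − c = 203 − 8 = 195; sign = (−1)^195 = -1.
(150|203)_J = -1 (Zolotarev's lemma cross-check).

-1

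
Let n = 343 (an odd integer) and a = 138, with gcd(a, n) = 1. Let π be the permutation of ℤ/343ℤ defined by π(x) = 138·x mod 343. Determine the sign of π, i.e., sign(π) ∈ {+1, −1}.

-1

Start at x=276: 276 → 15 → 12 → 284 → 90 → 72 → 332 → … (one orbit).
4 cycles of lengths [294, 42, 6, 1].
4 cycles on 343: each ℓ→(−1)^(ℓ−1), product (−1)^339 = -1.
Check: (138/343) = -1 by Zolotarev.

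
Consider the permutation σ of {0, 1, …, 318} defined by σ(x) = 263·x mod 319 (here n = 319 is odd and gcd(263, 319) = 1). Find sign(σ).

Start at x=100: 100 → 142 → 23 → 307 → 34 → 10 → 78 → … (one orbit).
17 cycles of lengths [28, 28, 28, 28, 28, 28, 28, 28, 28, 28, 28, 2, 2, 2, 2, 2, 1].
With 17 cycles on 319 points, sign = (−1)^{319−17} = +1.
Check: (263/319) = +1 by Zolotarev.

+1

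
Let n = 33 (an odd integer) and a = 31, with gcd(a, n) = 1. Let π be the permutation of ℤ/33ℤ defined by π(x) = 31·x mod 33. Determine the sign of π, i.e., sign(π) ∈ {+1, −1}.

+1

Orbit of 4 under x↦31x: [4, 25, 16, 1, 31]… (length divides ord_33(31)).
The orbit structure of x ↦ 31x mod 33: 9 orbits of sizes [5, 5, 5, 5, 5, 5, 1, 1, 1].
n − c = 33 − 9 = 24; sign = (−1)^24 = +1.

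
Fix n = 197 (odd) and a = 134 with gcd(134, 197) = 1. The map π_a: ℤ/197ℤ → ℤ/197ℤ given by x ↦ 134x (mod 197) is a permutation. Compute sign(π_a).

Start at x=96: 96 → 59 → 26 → 135 → 163 → 172 → 196 → … (one orbit).
3 cycles of lengths [98, 98, 1].
3 cycles on 197: each ℓ→(−1)^(ℓ−1), product (−1)^194 = +1.

+1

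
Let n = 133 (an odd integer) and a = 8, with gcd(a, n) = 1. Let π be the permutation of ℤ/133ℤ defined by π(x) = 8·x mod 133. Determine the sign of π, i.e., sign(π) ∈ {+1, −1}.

Start at x=106: 106 → 50 → 1 → 8 → 64 → 113 → 106 (one orbit).
Cycle lengths of π_8 on ℤ/133ℤ: [6, 6, 6, 6, 6, 6, 6, 6, 6, 6, 6, 6, 6, 6, 6, 6, 6, 6, 6, 6, 6, 1, 1, 1, 1, 1, 1, 1]; 28 cycles in total.
28 cycles on 133: each ℓ→(−1)^(ℓ−1), product (−1)^105 = -1.
The Jacobi symbol (8|133) = -1 (Zolotarev) agrees.

-1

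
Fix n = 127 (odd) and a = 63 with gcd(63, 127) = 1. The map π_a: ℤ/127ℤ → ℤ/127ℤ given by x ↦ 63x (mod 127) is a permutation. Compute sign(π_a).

-1

Start at x=95: 95 → 16 → 119 → 4 → 125 → 1 → 63 → … (one orbit).
Decompose π into cycles: lengths [14, 14, 14, 14, 14, 14, 14, 14, 14, 1] (10 cycles, including the fixed point 0).
10 cycles on 127: each ℓ→(−1)^(ℓ−1), product (−1)^117 = -1.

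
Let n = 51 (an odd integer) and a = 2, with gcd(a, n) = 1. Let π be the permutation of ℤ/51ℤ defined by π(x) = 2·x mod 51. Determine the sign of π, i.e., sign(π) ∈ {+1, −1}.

-1

Start at x=13: 13 → 26 → 1 → 2 → 4 → 8 → 16 → … (one orbit).
π_2 has 8 disjoint cycles with lengths [8, 8, 8, 8, 8, 8, 2, 1] on {0,…,50}.
51 − 8 = 43 transpositions; sign(π) = (−1)^43 = -1.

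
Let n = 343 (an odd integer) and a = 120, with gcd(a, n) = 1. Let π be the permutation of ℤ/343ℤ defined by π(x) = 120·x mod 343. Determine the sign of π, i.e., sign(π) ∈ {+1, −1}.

+1

Orbit of 246 under x↦120x: [246, 22, 239, 211, 281, 106, 29]… (length divides ord_343(120)).
The orbit structure of x ↦ 120x mod 343: 19 orbits of sizes [49, 49, 49, 49, 49, 49, 7, 7, 7, 7, 7, 7, 1, 1, 1, 1, 1, 1, 1].
With 19 cycles on 343 points, sign = (−1)^{343−19} = +1.
Zolotarev: (120|343) = +1, matching the cycle-count sign.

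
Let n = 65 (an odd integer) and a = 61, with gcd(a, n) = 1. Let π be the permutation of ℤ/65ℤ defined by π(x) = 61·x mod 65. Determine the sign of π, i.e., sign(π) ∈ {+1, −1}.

+1

Start at x=1: 1 → 61 → 16 → 1 (one orbit).
π_61 has 25 disjoint cycles with lengths [3, 3, 3, 3, 3, 3, 3, 3, 3, 3, 3, 3, 3, 3, 3, 3, 3, 3, 3, 3, 1, 1, 1, 1, 1] on {0,…,64}.
sign(π) = (−1)^{n − #cycles} = (−1)^{65−25} = (−1)^40 = +1.
Check: (61/65) = +1 by Zolotarev.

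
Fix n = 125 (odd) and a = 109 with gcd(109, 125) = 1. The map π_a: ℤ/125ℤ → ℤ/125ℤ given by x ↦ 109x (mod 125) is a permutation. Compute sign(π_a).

+1

Trace 21: π^k(21) = [21, 39, 1, 109, 6, 29, 36] for k=0..6.
π_109 has 7 disjoint cycles with lengths [50, 50, 10, 10, 2, 2, 1] on {0,…,124}.
7 cycles on 125: each ℓ→(−1)^(ℓ−1), product (−1)^118 = +1.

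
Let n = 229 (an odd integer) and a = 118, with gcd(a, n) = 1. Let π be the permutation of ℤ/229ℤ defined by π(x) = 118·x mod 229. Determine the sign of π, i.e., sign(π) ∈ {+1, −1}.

+1

Start at x=217: 217 → 187 → 82 → 58 → 203 → 138 → 25 → … (one orbit).
Cycle type of π: 114×2 + 1; total 3 cycles.
sign(π) = (−1)^{n − #cycles} = (−1)^{229−3} = (−1)^226 = +1.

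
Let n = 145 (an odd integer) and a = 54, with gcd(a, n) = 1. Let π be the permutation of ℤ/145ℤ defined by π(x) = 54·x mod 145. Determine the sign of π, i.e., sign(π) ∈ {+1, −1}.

+1

Start at x=59: 59 → 141 → 74 → 81 → 24 → 136 → 94 → … (one orbit).
Cycle type of π: 14×8 + 7×4 + 2×2 + 1; total 15 cycles.
Σ(ℓ_i−1) = 145−15 = 130; sign = (−1)^130 = +1.
The Jacobi symbol (54|145) = +1 (Zolotarev) agrees.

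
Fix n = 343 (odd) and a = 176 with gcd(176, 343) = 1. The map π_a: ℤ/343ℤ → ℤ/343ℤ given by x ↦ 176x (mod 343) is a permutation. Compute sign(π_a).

Trace 36: π^k(36) = [36, 162, 43, 22, 99, 274, 204] for k=0..6.
π_176 has 19 disjoint cycles with lengths [49, 49, 49, 49, 49, 49, 7, 7, 7, 7, 7, 7, 1, 1, 1, 1, 1, 1, 1] on {0,…,342}.
19 cycles on 343: each ℓ→(−1)^(ℓ−1), product (−1)^324 = +1.
Check: (176/343) = +1 by Zolotarev.

+1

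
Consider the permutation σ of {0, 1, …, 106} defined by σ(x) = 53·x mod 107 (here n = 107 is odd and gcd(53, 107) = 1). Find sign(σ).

Trace 44: π^k(44) = [44, 85, 11, 48, 83, 12, 101] for k=0..6.
Cycle type of π: 53×2 + 1; total 3 cycles.
sign(π) = (−1)^{n − #cycles} = (−1)^{107−3} = (−1)^104 = +1.
The Jacobi symbol (53|107) = +1 (Zolotarev) agrees.

+1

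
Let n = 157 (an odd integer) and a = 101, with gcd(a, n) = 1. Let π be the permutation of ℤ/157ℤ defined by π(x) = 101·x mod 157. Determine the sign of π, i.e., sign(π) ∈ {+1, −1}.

Orbit of 75 under x↦101x: [75, 39, 14, 1, 101, 153, 67]… (length divides ord_157(101)).
Cycle lengths of π_101 on ℤ/157ℤ: [13, 13, 13, 13, 13, 13, 13, 13, 13, 13, 13, 13, 1]; 13 cycles in total.
sign(π) = (−1)^{n − #cycles} = (−1)^{157−13} = (−1)^144 = +1.
(101|157)_J = +1 (Zolotarev's lemma cross-check).

+1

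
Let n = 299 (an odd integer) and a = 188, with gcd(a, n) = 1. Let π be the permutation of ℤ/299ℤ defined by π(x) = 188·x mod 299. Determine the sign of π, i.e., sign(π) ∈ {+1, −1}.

Start at x=285: 285 → 59 → 29 → 70 → 4 → 154 → 248 → … (one orbit).
Decompose π into cycles: lengths [132, 132, 12, 11, 11, 1] (6 cycles, including the fixed point 0).
n − c = 299 − 6 = 293; sign = (−1)^293 = -1.
(188|299)_J = -1 (Zolotarev's lemma cross-check).

-1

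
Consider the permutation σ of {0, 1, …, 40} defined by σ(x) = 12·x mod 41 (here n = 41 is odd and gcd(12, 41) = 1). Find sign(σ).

-1

Trace 9: π^k(9) = [9, 26, 25, 13, 33, 27, 37] for k=0..6.
2 cycles of lengths [40, 1].
41 − 2 = 39 transpositions; sign(π) = (−1)^39 = -1.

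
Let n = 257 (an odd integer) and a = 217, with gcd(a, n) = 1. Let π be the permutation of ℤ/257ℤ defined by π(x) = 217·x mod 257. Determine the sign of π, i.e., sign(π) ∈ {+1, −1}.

-1

Trace 7: π^k(7) = [7, 234, 149, 208, 161, 242, 86] for k=0..6.
Decompose π into cycles: lengths [256, 1] (2 cycles, including the fixed point 0).
2 cycles on 257: each ℓ→(−1)^(ℓ−1), product (−1)^255 = -1.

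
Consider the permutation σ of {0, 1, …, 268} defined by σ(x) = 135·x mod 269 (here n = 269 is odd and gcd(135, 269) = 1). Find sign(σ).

-1

Start at x=253: 253 → 261 → 265 → 267 → 268 → 134 → 67 → … (one orbit).
Decompose π into cycles: lengths [268, 1] (2 cycles, including the fixed point 0).
269 − 2 = 267 transpositions; sign(π) = (−1)^267 = -1.
The Jacobi symbol (135|269) = -1 (Zolotarev) agrees.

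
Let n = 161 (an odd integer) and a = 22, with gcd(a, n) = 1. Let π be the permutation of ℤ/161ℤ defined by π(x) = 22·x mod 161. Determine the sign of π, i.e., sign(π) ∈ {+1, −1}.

-1

Orbit of 1 under x↦22x: [1, 22]… (length divides ord_161(22)).
Cycle type of π: 2×77 + 1×7; total 84 cycles.
n − c = 161 − 84 = 77; sign = (−1)^77 = -1.
Via Zolotarev, sign(π_{22}) = (22|161) = -1.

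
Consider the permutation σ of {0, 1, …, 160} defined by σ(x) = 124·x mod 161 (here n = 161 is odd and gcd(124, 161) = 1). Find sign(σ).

-1

Start at x=117: 117 → 18 → 139 → 9 → 150 → 85 → 75 → … (one orbit).
The orbit structure of x ↦ 124x mod 161: 6 orbits of sizes [66, 66, 11, 11, 6, 1].
6 cycles on 161: each ℓ→(−1)^(ℓ−1), product (−1)^155 = -1.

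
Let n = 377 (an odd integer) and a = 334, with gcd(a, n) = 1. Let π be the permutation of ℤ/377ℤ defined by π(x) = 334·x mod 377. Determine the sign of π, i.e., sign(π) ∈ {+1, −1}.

-1

Trace 22: π^k(22) = [22, 185, 339, 126, 237, 365, 139] for k=0..6.
10 cycles of lengths [84, 84, 84, 84, 28, 3, 3, 3, 3, 1].
sign(π) = (−1)^{n − #cycles} = (−1)^{377−10} = (−1)^367 = -1.
Zolotarev: (334|377) = -1, matching the cycle-count sign.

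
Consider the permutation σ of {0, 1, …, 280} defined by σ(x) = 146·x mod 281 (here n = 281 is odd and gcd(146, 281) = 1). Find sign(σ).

-1

Orbit of 135 under x↦146x: [135, 40, 220, 86, 192, 213, 188]… (length divides ord_281(146)).
Cycle type of π: 40×7 + 1; total 8 cycles.
8 cycles on 281: each ℓ→(−1)^(ℓ−1), product (−1)^273 = -1.
(146|281)_J = -1 (Zolotarev's lemma cross-check).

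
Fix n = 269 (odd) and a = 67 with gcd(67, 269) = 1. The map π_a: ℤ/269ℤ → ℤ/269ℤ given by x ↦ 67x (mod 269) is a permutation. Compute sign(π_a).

+1

Orbit of 117 under x↦67x: [117, 38, 125, 36, 260, 204, 218]… (length divides ord_269(67)).
Decompose π into cycles: lengths [67, 67, 67, 67, 1] (5 cycles, including the fixed point 0).
sign(π) = (−1)^{n − #cycles} = (−1)^{269−5} = (−1)^264 = +1.
The Jacobi symbol (67|269) = +1 (Zolotarev) agrees.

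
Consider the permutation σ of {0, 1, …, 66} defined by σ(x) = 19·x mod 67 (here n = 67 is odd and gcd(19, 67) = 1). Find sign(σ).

Orbit of 9 under x↦19x: [9, 37, 33, 24, 54, 21, 64]… (length divides ord_67(19)).
The orbit structure of x ↦ 19x mod 67: 3 orbits of sizes [33, 33, 1].
Σ(ℓ_i−1) = 67−3 = 64; sign = (−1)^64 = +1.

+1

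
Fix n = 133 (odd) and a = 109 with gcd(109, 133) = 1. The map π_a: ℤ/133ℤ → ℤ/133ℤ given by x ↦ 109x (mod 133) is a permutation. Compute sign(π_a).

Orbit of 64 under x↦109x: [64, 60, 23, 113, 81, 51, 106]… (length divides ord_133(109)).
π_109 has 10 disjoint cycles with lengths [18, 18, 18, 18, 18, 18, 18, 3, 3, 1] on {0,…,132}.
sign(π) = (−1)^{n − #cycles} = (−1)^{133−10} = (−1)^123 = -1.
The Jacobi symbol (109|133) = -1 (Zolotarev) agrees.

-1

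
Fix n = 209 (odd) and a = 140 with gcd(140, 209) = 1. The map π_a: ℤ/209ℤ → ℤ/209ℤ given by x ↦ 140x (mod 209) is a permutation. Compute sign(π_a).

-1

Start at x=197: 197 → 201 → 134 → 159 → 106 → 1 → 140 → … (one orbit).
Cycle lengths of π_140 on ℤ/209ℤ: [30, 30, 30, 30, 30, 30, 10, 3, 3, 3, 3, 3, 3, 1]; 14 cycles in total.
sign(π) = (−1)^{n − #cycles} = (−1)^{209−14} = (−1)^195 = -1.
(140|209)_J = -1 (Zolotarev's lemma cross-check).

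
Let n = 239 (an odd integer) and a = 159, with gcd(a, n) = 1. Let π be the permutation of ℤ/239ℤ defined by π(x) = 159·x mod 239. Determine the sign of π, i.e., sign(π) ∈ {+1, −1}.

-1

Start at x=161: 161 → 26 → 71 → 56 → 61 → 139 → 113 → … (one orbit).
Cycle lengths of π_159 on ℤ/239ℤ: [238, 1]; 2 cycles in total.
With 2 cycles on 239 points, sign = (−1)^{239−2} = -1.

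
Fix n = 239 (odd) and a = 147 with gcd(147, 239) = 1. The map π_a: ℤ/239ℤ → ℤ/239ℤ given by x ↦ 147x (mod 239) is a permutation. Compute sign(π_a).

+1

Trace 50: π^k(50) = [50, 180, 170, 134, 100, 121, 101] for k=0..6.
Cycle lengths of π_147 on ℤ/239ℤ: [119, 119, 1]; 3 cycles in total.
3 cycles on 239: each ℓ→(−1)^(ℓ−1), product (−1)^236 = +1.
The Jacobi symbol (147|239) = +1 (Zolotarev) agrees.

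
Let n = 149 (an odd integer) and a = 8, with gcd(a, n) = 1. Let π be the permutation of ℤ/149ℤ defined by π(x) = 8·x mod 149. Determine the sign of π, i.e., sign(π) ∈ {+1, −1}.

-1

Orbit of 68 under x↦8x: [68, 97, 31, 99, 47, 78, 28]… (length divides ord_149(8)).
Cycle lengths of π_8 on ℤ/149ℤ: [148, 1]; 2 cycles in total.
With 2 cycles on 149 points, sign = (−1)^{149−2} = -1.
Zolotarev: (8|149) = -1, matching the cycle-count sign.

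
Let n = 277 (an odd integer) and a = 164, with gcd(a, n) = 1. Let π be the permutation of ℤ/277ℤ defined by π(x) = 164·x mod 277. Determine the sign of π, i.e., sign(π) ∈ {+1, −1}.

Trace 30: π^k(30) = [30, 211, 256, 157, 264, 84, 203] for k=0..6.
13 cycles of lengths [23, 23, 23, 23, 23, 23, 23, 23, 23, 23, 23, 23, 1].
277 − 13 = 264 transpositions; sign(π) = (−1)^264 = +1.
Check: (164/277) = +1 by Zolotarev.

+1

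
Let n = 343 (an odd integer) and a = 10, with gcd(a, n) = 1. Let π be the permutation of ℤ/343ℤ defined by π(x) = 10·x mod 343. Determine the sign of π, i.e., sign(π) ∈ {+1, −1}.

-1

Orbit of 204 under x↦10x: [204, 325, 163, 258, 179, 75, 64]… (length divides ord_343(10)).
Cycle type of π: 294 + 42 + 6 + 1; total 4 cycles.
4 cycles on 343: each ℓ→(−1)^(ℓ−1), product (−1)^339 = -1.
The Jacobi symbol (10|343) = -1 (Zolotarev) agrees.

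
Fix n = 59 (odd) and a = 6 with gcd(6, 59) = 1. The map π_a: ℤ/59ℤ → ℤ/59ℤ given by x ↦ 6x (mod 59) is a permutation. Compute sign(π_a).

-1

Orbit of 56 under x↦6x: [56, 41, 10, 1, 6, 36, 39]… (length divides ord_59(6)).
Cycle lengths of π_6 on ℤ/59ℤ: [58, 1]; 2 cycles in total.
Σ(ℓ_i−1) = 59−2 = 57; sign = (−1)^57 = -1.
The Jacobi symbol (6|59) = -1 (Zolotarev) agrees.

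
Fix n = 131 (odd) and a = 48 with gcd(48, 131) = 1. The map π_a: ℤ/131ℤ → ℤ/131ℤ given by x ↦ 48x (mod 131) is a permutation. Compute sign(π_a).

+1

Trace 33: π^k(33) = [33, 12, 52, 7, 74, 15, 65] for k=0..6.
π_48 has 3 disjoint cycles with lengths [65, 65, 1] on {0,…,130}.
Σ(ℓ_i−1) = 131−3 = 128; sign = (−1)^128 = +1.
The Jacobi symbol (48|131) = +1 (Zolotarev) agrees.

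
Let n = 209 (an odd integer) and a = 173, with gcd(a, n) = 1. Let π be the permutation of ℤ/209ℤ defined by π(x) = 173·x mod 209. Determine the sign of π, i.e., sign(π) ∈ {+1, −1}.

Orbit of 196 under x↦173x: [196, 50, 81, 10, 58, 2, 137]… (length divides ord_209(173)).
Cycle lengths of π_173 on ℤ/209ℤ: [90, 90, 18, 10, 1]; 5 cycles in total.
sign(π) = (−1)^{n − #cycles} = (−1)^{209−5} = (−1)^204 = +1.
Check: (173/209) = +1 by Zolotarev.

+1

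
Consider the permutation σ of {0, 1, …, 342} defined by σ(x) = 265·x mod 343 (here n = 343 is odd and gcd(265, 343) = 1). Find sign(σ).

Trace 279: π^k(279) = [279, 190, 272, 50, 216, 302, 111] for k=0..6.
10 cycles of lengths [98, 98, 98, 14, 14, 14, 2, 2, 2, 1].
10 cycles on 343: each ℓ→(−1)^(ℓ−1), product (−1)^333 = -1.

-1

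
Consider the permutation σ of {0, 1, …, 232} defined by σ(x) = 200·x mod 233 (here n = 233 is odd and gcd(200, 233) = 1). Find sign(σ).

+1

Orbit of 181 under x↦200x: [181, 85, 224, 64, 218, 29, 208]… (length divides ord_233(200)).
3 cycles of lengths [116, 116, 1].
sign(π) = (−1)^{n − #cycles} = (−1)^{233−3} = (−1)^230 = +1.
Zolotarev: (200|233) = +1, matching the cycle-count sign.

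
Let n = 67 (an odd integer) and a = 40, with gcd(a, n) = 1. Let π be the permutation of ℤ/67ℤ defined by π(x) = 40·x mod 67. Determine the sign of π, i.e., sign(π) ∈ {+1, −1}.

+1

Orbit of 1 under x↦40x: [1, 40, 59, 15, 64, 14, 24]… (length divides ord_67(40)).
Decompose π into cycles: lengths [11, 11, 11, 11, 11, 11, 1] (7 cycles, including the fixed point 0).
Σ(ℓ_i−1) = 67−7 = 60; sign = (−1)^60 = +1.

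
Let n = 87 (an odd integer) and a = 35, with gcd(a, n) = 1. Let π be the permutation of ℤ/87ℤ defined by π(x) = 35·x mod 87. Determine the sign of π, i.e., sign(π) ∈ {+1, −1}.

Trace 5: π^k(5) = [5, 1, 35, 7, 71, 49, 62] for k=0..6.
π_35 has 8 disjoint cycles with lengths [14, 14, 14, 14, 14, 14, 2, 1] on {0,…,86}.
n − c = 87 − 8 = 79; sign = (−1)^79 = -1.
(35|87)_J = -1 (Zolotarev's lemma cross-check).

-1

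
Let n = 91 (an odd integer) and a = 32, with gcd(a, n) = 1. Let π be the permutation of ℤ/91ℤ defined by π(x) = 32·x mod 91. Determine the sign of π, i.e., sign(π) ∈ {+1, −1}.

-1

Trace 32: π^k(32) = [32, 23, 8, 74, 2, 64, 46] for k=0..6.
10 cycles of lengths [12, 12, 12, 12, 12, 12, 12, 3, 3, 1].
91 − 10 = 81 transpositions; sign(π) = (−1)^81 = -1.
Via Zolotarev, sign(π_{32}) = (32|91) = -1.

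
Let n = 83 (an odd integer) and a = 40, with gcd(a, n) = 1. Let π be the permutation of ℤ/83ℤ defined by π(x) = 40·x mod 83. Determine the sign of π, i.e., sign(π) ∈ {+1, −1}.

+1

Start at x=17: 17 → 16 → 59 → 36 → 29 → 81 → 3 → … (one orbit).
Cycle lengths of π_40 on ℤ/83ℤ: [41, 41, 1]; 3 cycles in total.
With 3 cycles on 83 points, sign = (−1)^{83−3} = +1.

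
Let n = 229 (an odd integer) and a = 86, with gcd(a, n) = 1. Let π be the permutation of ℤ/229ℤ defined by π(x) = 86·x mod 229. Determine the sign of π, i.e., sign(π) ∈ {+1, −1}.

Trace 17: π^k(17) = [17, 88, 11, 30, 61, 208, 26] for k=0..6.
Decompose π into cycles: lengths [76, 76, 76, 1] (4 cycles, including the fixed point 0).
With 4 cycles on 229 points, sign = (−1)^{229−4} = -1.
Check: (86/229) = -1 by Zolotarev.

-1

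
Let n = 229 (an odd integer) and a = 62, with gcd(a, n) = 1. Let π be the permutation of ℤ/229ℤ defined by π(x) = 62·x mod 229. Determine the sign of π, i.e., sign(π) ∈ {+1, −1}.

Trace 180: π^k(180) = [180, 168, 111, 12, 57, 99, 184] for k=0..6.
Cycle lengths of π_62 on ℤ/229ℤ: [114, 114, 1]; 3 cycles in total.
3 cycles on 229: each ℓ→(−1)^(ℓ−1), product (−1)^226 = +1.
Check: (62/229) = +1 by Zolotarev.

+1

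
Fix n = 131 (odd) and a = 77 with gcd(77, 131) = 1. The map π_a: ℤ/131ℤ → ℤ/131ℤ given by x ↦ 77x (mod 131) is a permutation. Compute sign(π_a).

Trace 91: π^k(91) = [91, 64, 81, 80, 3, 100, 102] for k=0..6.
Cycle lengths of π_77 on ℤ/131ℤ: [65, 65, 1]; 3 cycles in total.
sign(π) = (−1)^{n − #cycles} = (−1)^{131−3} = (−1)^128 = +1.
Check: (77/131) = +1 by Zolotarev.

+1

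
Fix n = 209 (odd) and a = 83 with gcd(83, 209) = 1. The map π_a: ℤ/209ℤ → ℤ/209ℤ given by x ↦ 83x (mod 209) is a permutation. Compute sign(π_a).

-1

Orbit of 39 under x↦83x: [39, 102, 106, 20, 197, 49, 96]… (length divides ord_209(83)).
Decompose π into cycles: lengths [30, 30, 30, 30, 30, 30, 10, 3, 3, 3, 3, 3, 3, 1] (14 cycles, including the fixed point 0).
n − c = 209 − 14 = 195; sign = (−1)^195 = -1.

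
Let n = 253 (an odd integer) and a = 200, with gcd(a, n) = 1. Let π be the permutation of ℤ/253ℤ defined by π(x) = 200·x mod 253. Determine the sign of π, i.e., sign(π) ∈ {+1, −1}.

Orbit of 186 under x↦200x: [186, 9, 29, 234, 248, 12, 123]… (length divides ord_253(200)).
The orbit structure of x ↦ 200x mod 253: 6 orbits of sizes [110, 110, 11, 11, 10, 1].
sign(π) = (−1)^{n − #cycles} = (−1)^{253−6} = (−1)^247 = -1.

-1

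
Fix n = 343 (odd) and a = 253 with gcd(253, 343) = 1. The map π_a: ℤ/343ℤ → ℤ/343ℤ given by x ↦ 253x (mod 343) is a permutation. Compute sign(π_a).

Trace 99: π^k(99) = [99, 8, 309, 316, 29, 134, 288] for k=0..6.
π_253 has 19 disjoint cycles with lengths [49, 49, 49, 49, 49, 49, 7, 7, 7, 7, 7, 7, 1, 1, 1, 1, 1, 1, 1] on {0,…,342}.
sign(π) = (−1)^{n − #cycles} = (−1)^{343−19} = (−1)^324 = +1.
The Jacobi symbol (253|343) = +1 (Zolotarev) agrees.

+1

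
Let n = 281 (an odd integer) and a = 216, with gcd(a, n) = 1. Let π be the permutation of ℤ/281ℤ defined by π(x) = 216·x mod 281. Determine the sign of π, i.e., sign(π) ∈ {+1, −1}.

-1

Orbit of 234 under x↦216x: [234, 245, 92, 202, 77, 53, 208]… (length divides ord_281(216)).
Cycle lengths of π_216 on ℤ/281ℤ: [56, 56, 56, 56, 56, 1]; 6 cycles in total.
sign(π) = (−1)^{n − #cycles} = (−1)^{281−6} = (−1)^275 = -1.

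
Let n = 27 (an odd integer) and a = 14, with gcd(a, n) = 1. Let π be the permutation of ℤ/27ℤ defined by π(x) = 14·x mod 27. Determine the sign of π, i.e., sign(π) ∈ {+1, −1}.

-1

Trace 1: π^k(1) = [1, 14, 7, 17, 22, 11, 19] for k=0..6.
Cycle type of π: 18 + 6 + 2 + 1; total 4 cycles.
4 cycles on 27: each ℓ→(−1)^(ℓ−1), product (−1)^23 = -1.
Check: (14/27) = -1 by Zolotarev.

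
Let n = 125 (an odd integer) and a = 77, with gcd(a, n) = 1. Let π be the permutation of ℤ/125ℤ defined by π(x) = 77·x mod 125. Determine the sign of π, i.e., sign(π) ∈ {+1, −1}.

Trace 86: π^k(86) = [86, 122, 19, 88, 26, 2, 29] for k=0..6.
Cycle lengths of π_77 on ℤ/125ℤ: [100, 20, 4, 1]; 4 cycles in total.
Σ(ℓ_i−1) = 125−4 = 121; sign = (−1)^121 = -1.

-1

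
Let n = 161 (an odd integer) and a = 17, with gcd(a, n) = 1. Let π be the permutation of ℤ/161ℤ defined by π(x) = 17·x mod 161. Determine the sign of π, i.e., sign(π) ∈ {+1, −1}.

Start at x=121: 121 → 125 → 32 → 61 → 71 → 80 → 72 → … (one orbit).
5 cycles of lengths [66, 66, 22, 6, 1].
161 − 5 = 156 transpositions; sign(π) = (−1)^156 = +1.

+1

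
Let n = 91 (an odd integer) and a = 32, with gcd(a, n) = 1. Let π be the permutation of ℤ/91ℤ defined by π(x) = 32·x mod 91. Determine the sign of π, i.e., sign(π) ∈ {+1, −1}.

-1

Trace 4: π^k(4) = [4, 37, 1, 32, 23, 8, 74] for k=0..6.
Cycle type of π: 12×7 + 3×2 + 1; total 10 cycles.
With 10 cycles on 91 points, sign = (−1)^{91−10} = -1.
The Jacobi symbol (32|91) = -1 (Zolotarev) agrees.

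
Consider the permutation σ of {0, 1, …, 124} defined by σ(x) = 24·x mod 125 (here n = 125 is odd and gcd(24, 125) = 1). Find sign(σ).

Trace 76: π^k(76) = [76, 74, 26, 124, 101, 49, 51] for k=0..6.
The orbit structure of x ↦ 24x mod 125: 23 orbits of sizes [10, 10, 10, 10, 10, 10, 10, 10, 10, 10, 2, 2, 2, 2, 2, 2, 2, 2, 2, 2, 2, 2, 1].
n − c = 125 − 23 = 102; sign = (−1)^102 = +1.

+1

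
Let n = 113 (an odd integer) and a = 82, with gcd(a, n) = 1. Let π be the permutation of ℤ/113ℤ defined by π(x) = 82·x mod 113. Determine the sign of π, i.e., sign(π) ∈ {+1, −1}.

+1

Orbit of 32 under x↦82x: [32, 25, 16, 69, 8, 91, 4]… (length divides ord_113(82)).
The orbit structure of x ↦ 82x mod 113: 3 orbits of sizes [56, 56, 1].
3 cycles on 113: each ℓ→(−1)^(ℓ−1), product (−1)^110 = +1.
Via Zolotarev, sign(π_{82}) = (82|113) = +1.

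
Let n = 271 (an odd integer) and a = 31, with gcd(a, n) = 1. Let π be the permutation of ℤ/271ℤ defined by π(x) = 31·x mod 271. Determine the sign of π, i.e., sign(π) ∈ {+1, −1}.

+1

Orbit of 100 under x↦31x: [100, 119, 166, 268, 178, 98, 57]… (length divides ord_271(31)).
π_31 has 7 disjoint cycles with lengths [45, 45, 45, 45, 45, 45, 1] on {0,…,270}.
271 − 7 = 264 transpositions; sign(π) = (−1)^264 = +1.
(31|271)_J = +1 (Zolotarev's lemma cross-check).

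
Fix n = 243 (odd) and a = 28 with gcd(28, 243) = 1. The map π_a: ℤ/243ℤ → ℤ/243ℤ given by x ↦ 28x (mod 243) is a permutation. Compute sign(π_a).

+1

Trace 28: π^k(28) = [28, 55, 82, 109, 136, 163, 190] for k=0..6.
Decompose π into cycles: lengths [9, 9, 9, 9, 9, 9, 9, 9, 9, 9, 9, 9, 9, 9, 9, 9, 9, 9, 3, 3, 3, 3, 3, 3, 3, 3, 3, 3, 3, 3, 3, 3, 3, 3, 3, 3, 1, 1, 1, 1, 1, 1, 1, 1, 1, 1, 1, 1, 1, 1, 1, 1, 1, 1, 1, 1, 1, 1, 1, 1, 1, 1, 1] (63 cycles, including the fixed point 0).
Σ(ℓ_i−1) = 243−63 = 180; sign = (−1)^180 = +1.
Zolotarev: (28|243) = +1, matching the cycle-count sign.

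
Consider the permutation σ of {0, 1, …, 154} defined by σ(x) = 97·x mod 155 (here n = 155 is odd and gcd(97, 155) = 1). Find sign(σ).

Start at x=8: 8 → 1 → 97 → 109 → 33 → 101 → 32 → … (one orbit).
Decompose π into cycles: lengths [20, 20, 20, 20, 20, 20, 5, 5, 5, 5, 5, 5, 4, 1] (14 cycles, including the fixed point 0).
14 cycles on 155: each ℓ→(−1)^(ℓ−1), product (−1)^141 = -1.
Zolotarev: (97|155) = -1, matching the cycle-count sign.

-1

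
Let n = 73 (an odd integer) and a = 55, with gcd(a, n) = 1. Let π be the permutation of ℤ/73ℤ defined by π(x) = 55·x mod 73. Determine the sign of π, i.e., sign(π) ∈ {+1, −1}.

Orbit of 55 under x↦55x: [55, 32, 8, 2, 37, 64, 16]… (length divides ord_73(55)).
Cycle lengths of π_55 on ℤ/73ℤ: [9, 9, 9, 9, 9, 9, 9, 9, 1]; 9 cycles in total.
n − c = 73 − 9 = 64; sign = (−1)^64 = +1.
The Jacobi symbol (55|73) = +1 (Zolotarev) agrees.

+1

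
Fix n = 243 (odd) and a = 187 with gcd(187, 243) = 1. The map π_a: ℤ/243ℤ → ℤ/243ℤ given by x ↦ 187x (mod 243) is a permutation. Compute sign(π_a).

Trace 40: π^k(40) = [40, 190, 52, 4, 19, 151, 49] for k=0..6.
π_187 has 11 disjoint cycles with lengths [81, 81, 27, 27, 9, 9, 3, 3, 1, 1, 1] on {0,…,242}.
With 11 cycles on 243 points, sign = (−1)^{243−11} = +1.
Zolotarev: (187|243) = +1, matching the cycle-count sign.

+1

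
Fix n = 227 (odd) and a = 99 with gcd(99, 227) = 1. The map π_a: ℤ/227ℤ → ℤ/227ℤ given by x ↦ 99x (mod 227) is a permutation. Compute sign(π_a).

Trace 102: π^k(102) = [102, 110, 221, 87, 214, 75, 161] for k=0..6.
π_99 has 3 disjoint cycles with lengths [113, 113, 1] on {0,…,226}.
227 − 3 = 224 transpositions; sign(π) = (−1)^224 = +1.

+1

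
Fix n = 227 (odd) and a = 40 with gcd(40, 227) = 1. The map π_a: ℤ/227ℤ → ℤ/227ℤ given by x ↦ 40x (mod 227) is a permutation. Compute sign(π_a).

Start at x=205: 205 → 28 → 212 → 81 → 62 → 210 → 1 → … (one orbit).
The orbit structure of x ↦ 40x mod 227: 3 orbits of sizes [113, 113, 1].
3 cycles on 227: each ℓ→(−1)^(ℓ−1), product (−1)^224 = +1.

+1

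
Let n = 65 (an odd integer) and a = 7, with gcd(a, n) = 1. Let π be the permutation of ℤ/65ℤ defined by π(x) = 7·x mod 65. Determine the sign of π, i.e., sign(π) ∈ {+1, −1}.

Orbit of 7 under x↦7x: [7, 49, 18, 61, 37, 64, 58]… (length divides ord_65(7)).
7 cycles of lengths [12, 12, 12, 12, 12, 4, 1].
sign(π) = (−1)^{n − #cycles} = (−1)^{65−7} = (−1)^58 = +1.
Zolotarev: (7|65) = +1, matching the cycle-count sign.

+1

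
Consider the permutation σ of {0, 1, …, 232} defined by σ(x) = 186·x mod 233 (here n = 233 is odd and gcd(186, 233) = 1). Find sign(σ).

-1

Trace 68: π^k(68) = [68, 66, 160, 169, 212, 55, 211] for k=0..6.
The orbit structure of x ↦ 186x mod 233: 2 orbits of sizes [232, 1].
2 cycles on 233: each ℓ→(−1)^(ℓ−1), product (−1)^231 = -1.
Via Zolotarev, sign(π_{186}) = (186|233) = -1.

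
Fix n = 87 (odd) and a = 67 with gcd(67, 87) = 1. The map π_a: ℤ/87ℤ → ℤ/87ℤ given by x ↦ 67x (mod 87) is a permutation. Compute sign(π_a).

+1

Orbit of 13 under x↦67x: [13, 1, 67, 52, 4, 7, 34]… (length divides ord_87(67)).
Decompose π into cycles: lengths [14, 14, 14, 14, 14, 14, 1, 1, 1] (9 cycles, including the fixed point 0).
9 cycles on 87: each ℓ→(−1)^(ℓ−1), product (−1)^78 = +1.
The Jacobi symbol (67|87) = +1 (Zolotarev) agrees.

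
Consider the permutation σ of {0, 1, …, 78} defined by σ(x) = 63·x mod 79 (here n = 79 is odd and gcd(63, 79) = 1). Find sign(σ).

-1

Orbit of 42 under x↦63x: [42, 39, 8, 30, 73, 17, 44]… (length divides ord_79(63)).
2 cycles of lengths [78, 1].
n − c = 79 − 2 = 77; sign = (−1)^77 = -1.
Zolotarev: (63|79) = -1, matching the cycle-count sign.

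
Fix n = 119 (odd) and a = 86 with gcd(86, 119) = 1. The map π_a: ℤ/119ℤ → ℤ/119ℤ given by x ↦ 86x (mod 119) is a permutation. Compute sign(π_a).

Trace 18: π^k(18) = [18, 1, 86] for k=0..2.
Cycle lengths of π_86 on ℤ/119ℤ: [3, 3, 3, 3, 3, 3, 3, 3, 3, 3, 3, 3, 3, 3, 3, 3, 3, 3, 3, 3, 3, 3, 3, 3, 3, 3, 3, 3, 3, 3, 3, 3, 3, 3, 1, 1, 1, 1, 1, 1, 1, 1, 1, 1, 1, 1, 1, 1, 1, 1, 1]; 51 cycles in total.
With 51 cycles on 119 points, sign = (−1)^{119−51} = +1.

+1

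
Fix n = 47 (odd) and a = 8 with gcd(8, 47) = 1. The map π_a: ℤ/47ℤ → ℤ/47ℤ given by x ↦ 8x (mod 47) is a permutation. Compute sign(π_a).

Orbit of 16 under x↦8x: [16, 34, 37, 14, 18, 3, 24]… (length divides ord_47(8)).
The orbit structure of x ↦ 8x mod 47: 3 orbits of sizes [23, 23, 1].
3 cycles on 47: each ℓ→(−1)^(ℓ−1), product (−1)^44 = +1.

+1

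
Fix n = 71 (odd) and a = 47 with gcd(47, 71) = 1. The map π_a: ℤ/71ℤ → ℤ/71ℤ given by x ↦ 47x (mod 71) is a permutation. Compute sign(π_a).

Start at x=70: 70 → 24 → 63 → 50 → 7 → 45 → 56 → … (one orbit).
The orbit structure of x ↦ 47x mod 71: 2 orbits of sizes [70, 1].
Σ(ℓ_i−1) = 71−2 = 69; sign = (−1)^69 = -1.

-1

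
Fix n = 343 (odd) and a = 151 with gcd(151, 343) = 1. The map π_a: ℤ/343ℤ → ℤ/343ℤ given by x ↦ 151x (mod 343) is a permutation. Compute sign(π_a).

+1

Trace 267: π^k(267) = [267, 186, 303, 134, 340, 233, 197] for k=0..6.
Cycle lengths of π_151 on ℤ/343ℤ: [147, 147, 21, 21, 3, 3, 1]; 7 cycles in total.
Σ(ℓ_i−1) = 343−7 = 336; sign = (−1)^336 = +1.
Check: (151/343) = +1 by Zolotarev.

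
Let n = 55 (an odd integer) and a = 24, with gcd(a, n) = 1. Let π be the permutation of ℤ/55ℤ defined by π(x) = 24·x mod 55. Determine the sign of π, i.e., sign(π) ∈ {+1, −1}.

-1

Orbit of 31 under x↦24x: [31, 29, 36, 39, 1, 24, 26]… (length divides ord_55(24)).
Cycle type of π: 10×5 + 2×2 + 1; total 8 cycles.
n − c = 55 − 8 = 47; sign = (−1)^47 = -1.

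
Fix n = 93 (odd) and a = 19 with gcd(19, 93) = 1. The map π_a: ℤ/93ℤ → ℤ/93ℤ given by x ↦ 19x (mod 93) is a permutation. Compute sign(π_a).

+1

Start at x=40: 40 → 16 → 25 → 10 → 4 → 76 → 49 → … (one orbit).
Cycle lengths of π_19 on ℤ/93ℤ: [15, 15, 15, 15, 15, 15, 1, 1, 1]; 9 cycles in total.
With 9 cycles on 93 points, sign = (−1)^{93−9} = +1.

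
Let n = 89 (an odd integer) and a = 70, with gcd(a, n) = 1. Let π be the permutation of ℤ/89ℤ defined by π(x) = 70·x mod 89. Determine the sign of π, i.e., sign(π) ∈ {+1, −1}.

Start at x=88: 88 → 19 → 84 → 6 → 64 → 30 → 53 → … (one orbit).
Decompose π into cycles: lengths [88, 1] (2 cycles, including the fixed point 0).
89 − 2 = 87 transpositions; sign(π) = (−1)^87 = -1.
Check: (70/89) = -1 by Zolotarev.

-1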